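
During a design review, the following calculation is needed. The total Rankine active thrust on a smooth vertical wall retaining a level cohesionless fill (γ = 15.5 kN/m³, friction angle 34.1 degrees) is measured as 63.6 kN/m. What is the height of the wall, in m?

5.40 m

K_a = 0.2815. P_a = ½ K_a γ H² ⇒ H = √(2P_a/(K_a γ)).
H = √(2×63.6/(0.2815×15.5)) = 5.399 m.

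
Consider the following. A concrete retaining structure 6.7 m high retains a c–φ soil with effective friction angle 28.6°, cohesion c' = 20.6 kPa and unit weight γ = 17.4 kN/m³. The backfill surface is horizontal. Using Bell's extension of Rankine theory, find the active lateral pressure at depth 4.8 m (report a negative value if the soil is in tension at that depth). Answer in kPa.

4.98 kPa

K_a = (1 − sin φ)/(1 + sin φ) = 0.3525.
σ_a = K_a γ z − 2c√K_a = 0.3525×17.4×4.8 − 2×20.6×0.5938 = 4.982 kPa.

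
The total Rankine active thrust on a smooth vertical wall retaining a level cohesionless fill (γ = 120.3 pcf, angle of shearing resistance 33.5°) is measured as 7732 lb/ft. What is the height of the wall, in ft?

K_a = 0.2887. P_a = ½ K_a γ H² ⇒ H = √(2P_a/(K_a γ)).
H = √(2×7732/(0.2887×120.3)) = 21.10 ft.

21.1 ft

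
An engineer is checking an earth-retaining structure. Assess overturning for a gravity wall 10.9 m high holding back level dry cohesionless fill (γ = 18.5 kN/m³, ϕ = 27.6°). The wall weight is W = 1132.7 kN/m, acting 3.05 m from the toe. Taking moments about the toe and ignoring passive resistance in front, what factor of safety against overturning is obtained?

2.36

K_a = tan²(45° − 27.6°/2) = 0.3668.
P_a = ½K_aγH² = 0.5×0.3668×18.5×10.9² = 403.1 kN/m, acting at H/3 = 3.633 m above the base.
Overturning moment M_o = P_a × H/3 = 403.1 × 3.633 = 1465.
Resisting moment M_r = W × 3.05 = 1132.7 × 3.05 = 3455.
FS_overturning = M_r/M_o = 3455/1465 = 2.359.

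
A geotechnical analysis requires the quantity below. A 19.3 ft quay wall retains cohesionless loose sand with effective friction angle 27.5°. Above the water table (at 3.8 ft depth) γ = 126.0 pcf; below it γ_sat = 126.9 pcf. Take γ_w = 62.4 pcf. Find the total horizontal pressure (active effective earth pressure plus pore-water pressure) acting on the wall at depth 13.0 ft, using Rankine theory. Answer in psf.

K_a = (1 − sin φ)/(1 + sin φ) = 0.3682.
γ' = 126.9 − 62.4 = 64.50 pcf.
Effective vertical stress at 13.0 ft: σ'_v = 126.0×3.8 + 64.50×9.20 = 1072 psf.
σ'_h = K_a σ'_v = 0.3682 × 1072 = 394.8 psf; u = γ_w × 9.20 = 574.1 psf.
Total σ_h = 394.8 + 574.1 = 968.9 psf.

969 psf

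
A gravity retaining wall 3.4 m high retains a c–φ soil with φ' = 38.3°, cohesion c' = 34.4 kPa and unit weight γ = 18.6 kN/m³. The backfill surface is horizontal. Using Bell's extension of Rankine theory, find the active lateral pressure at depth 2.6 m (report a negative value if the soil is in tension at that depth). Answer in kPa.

K_a = (1 − sin φ)/(1 + sin φ) = 0.2347.
σ_a = K_a γ z − 2c√K_a = 0.2347×18.6×2.6 − 2×34.4×0.4845 = -21.98 kPa.

-22.0 kPa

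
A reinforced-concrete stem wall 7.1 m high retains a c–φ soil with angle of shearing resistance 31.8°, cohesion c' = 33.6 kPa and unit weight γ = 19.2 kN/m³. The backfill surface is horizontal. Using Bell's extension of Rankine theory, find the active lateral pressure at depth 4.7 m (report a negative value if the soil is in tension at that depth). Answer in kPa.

-9.45 kPa

K_a = (1 − sin φ)/(1 + sin φ) = 0.3098.
σ_a = K_a γ z − 2c√K_a = 0.3098×19.2×4.7 − 2×33.6×0.5566 = -9.447 kPa.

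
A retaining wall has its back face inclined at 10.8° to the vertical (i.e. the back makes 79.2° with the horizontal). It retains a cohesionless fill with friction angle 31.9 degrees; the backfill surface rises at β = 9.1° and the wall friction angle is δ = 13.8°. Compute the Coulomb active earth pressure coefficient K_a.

K_a = sin²(α+φ) / [sin²α · sin(α−δ) · (1 + √{sin(φ+δ)sin(φ−β) / (sin(α−δ)sin(α+β))})²].
With α = 79.2°, φ = 31.9°, δ = 13.8°, β = 9.1°: K_a = 0.4117.

0.412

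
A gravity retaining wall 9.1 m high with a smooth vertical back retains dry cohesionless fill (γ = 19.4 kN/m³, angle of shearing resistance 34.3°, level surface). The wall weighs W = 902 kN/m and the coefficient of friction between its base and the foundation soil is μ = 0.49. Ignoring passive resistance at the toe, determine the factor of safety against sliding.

1.97

K_a = tan²(45° − 34.3°/2) = 0.2792.
P_a = ½K_aγH² = 0.5×0.2792×19.4×9.1² = 224.2 kN/m, acting at H/3 = 3.033 m above the base.
FS_sliding = μW / P_a = 0.49×902 / 224.2 = 1.971.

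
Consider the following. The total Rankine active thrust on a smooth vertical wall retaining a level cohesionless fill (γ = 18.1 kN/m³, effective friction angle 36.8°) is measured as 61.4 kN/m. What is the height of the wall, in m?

5.20 m

K_a = 0.2508. P_a = ½ K_a γ H² ⇒ H = √(2P_a/(K_a γ)).
H = √(2×61.4/(0.2508×18.1)) = 5.201 m.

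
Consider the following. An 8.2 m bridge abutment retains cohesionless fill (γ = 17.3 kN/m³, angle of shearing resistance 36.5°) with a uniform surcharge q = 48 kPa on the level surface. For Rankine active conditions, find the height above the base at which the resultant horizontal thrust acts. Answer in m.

3.28 m

K_a = 0.2541.
Triangular part P₁ = ½K_aγH² = 147.8 at H/3 = 2.733 m; rectangular part P₂ = K_a q H = 100.00 at H/2 = 4.100 m.
ȳ = (P₁·2.733 + P₂·4.100)/(P₁+P₂) = 3.285 m.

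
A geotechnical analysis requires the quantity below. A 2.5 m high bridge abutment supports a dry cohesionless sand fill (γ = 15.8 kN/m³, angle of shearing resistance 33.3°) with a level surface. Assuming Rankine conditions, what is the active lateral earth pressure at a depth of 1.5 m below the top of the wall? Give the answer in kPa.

6.90 kPa

K_a = (1 − sin φ)/(1 + sin φ) = 0.2911.
σ_h = K_a γ z = 0.2911 × 15.8 × 1.5 = 6.900 kPa.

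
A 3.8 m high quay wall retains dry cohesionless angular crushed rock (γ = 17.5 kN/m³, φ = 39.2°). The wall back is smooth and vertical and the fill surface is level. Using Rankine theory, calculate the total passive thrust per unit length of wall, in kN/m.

560 kN/m

K_p = tan²(45° + φ/2) = 4.435.
P_p = ½ K_p γ H² = 0.5 × 4.435 × 17.5 × 3.8² = 560.4 kN/m.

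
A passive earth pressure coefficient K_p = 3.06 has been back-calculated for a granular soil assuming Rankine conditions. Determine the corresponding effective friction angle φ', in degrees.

K_p = (1+sin φ)/(1−sin φ) ⇒ sin φ = (K_p − 1)/(K_p + 1) = 0.5074.
φ = arcsin(0.5074) = 30.49°.

30.5°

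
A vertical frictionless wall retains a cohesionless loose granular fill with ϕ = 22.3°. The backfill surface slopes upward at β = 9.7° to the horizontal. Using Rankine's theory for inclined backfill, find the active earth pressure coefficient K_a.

0.480

K_a = cos β · (cos β − √(cos²β − cos²φ)) / (cos β + √(cos²β − cos²φ)).
cos β = 0.9857, cos φ = 0.9252, √(cos²β − cos²φ) = 0.3400.
K_a = 0.9857 × (0.9857 − 0.3400)/(0.9857 + 0.3400) = 0.4801.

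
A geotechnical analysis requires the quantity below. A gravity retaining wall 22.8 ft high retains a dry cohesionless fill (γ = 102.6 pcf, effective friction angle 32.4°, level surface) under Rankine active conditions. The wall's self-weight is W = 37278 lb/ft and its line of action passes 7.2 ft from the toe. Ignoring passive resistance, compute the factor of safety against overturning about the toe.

K_a = tan²(45° − 32.4°/2) = 0.3022.
P_a = ½K_aγH² = 0.5×0.3022×102.6×22.8² = 8060 lb/ft, acting at H/3 = 7.600 ft above the base.
Overturning moment M_o = P_a × H/3 = 8060 × 7.600 = 61250.
Resisting moment M_r = W × 7.2 = 37278 × 7.2 = 268400.
FS_overturning = M_r/M_o = 268400/61250 = 4.382.

4.38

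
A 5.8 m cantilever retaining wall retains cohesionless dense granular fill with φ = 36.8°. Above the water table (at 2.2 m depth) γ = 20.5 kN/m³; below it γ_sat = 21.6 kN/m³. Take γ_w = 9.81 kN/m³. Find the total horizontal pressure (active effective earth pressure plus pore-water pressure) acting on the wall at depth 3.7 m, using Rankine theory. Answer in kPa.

30.5 kPa

K_a = (1 − sin φ)/(1 + sin φ) = 0.2508.
γ' = 21.6 − 9.81 = 11.79 kN/m³.
Effective vertical stress at 3.7 m: σ'_v = 20.5×2.2 + 11.79×1.50 = 62.79 kPa.
σ'_h = K_a σ'_v = 0.2508 × 62.79 = 15.74 kPa; u = γ_w × 1.50 = 14.71 kPa.
Total σ_h = 15.74 + 14.71 = 30.46 kPa.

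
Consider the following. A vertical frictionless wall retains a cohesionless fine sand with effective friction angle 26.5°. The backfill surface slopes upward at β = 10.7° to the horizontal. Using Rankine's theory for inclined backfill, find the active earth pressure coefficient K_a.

K_a = cos β · (cos β − √(cos²β − cos²φ)) / (cos β + √(cos²β − cos²φ)).
cos β = 0.9826, cos φ = 0.8949, √(cos²β − cos²φ) = 0.4057.
K_a = 0.9826 × (0.9826 − 0.4057)/(0.9826 + 0.4057) = 0.4083.

0.408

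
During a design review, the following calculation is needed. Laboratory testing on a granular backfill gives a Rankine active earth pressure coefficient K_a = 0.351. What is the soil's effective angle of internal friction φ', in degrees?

28.7°

K_a = tan²(45° − φ/2) ⇒ 45° − φ/2 = arctan(√0.351) = 30.64°.
φ = 2(45° − 30.64°) = 28.71°.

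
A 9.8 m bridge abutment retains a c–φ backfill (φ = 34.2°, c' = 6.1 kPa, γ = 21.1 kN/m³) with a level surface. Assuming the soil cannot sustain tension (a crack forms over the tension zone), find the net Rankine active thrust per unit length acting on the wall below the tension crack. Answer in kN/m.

224 kN/m

K_a = 0.2803; √K_a = 0.5295.
Tension-crack depth z_c = 2c/(γ√K_a) = 2×6.1/(21.1×0.5295) = 1.092 m.
σ_a at base = K_a γ H − 2c√K_a = 0.2803×21.1×9.8 − 2×6.1×0.5295 = 51.51 kPa.
P_a = ½ × 51.51 × (H − z_c) = 0.5×51.51×8.708 = 224.3 kN/m.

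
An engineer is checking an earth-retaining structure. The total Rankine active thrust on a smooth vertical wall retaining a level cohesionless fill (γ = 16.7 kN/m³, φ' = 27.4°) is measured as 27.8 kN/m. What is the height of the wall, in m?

3.00 m

K_a = 0.3697. P_a = ½ K_a γ H² ⇒ H = √(2P_a/(K_a γ)).
H = √(2×27.8/(0.3697×16.7)) = 3.001 m.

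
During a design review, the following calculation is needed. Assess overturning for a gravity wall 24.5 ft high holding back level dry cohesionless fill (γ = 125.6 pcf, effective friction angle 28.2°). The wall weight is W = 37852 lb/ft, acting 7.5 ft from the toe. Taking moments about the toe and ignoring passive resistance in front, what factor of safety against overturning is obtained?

2.57

K_a = tan²(45° − 28.2°/2) = 0.3582.
P_a = ½K_aγH² = 0.5×0.3582×125.6×24.5² = 13500 lb/ft, acting at H/3 = 8.167 ft above the base.
Overturning moment M_o = P_a × H/3 = 13500 × 8.167 = 110300.
Resisting moment M_r = W × 7.5 = 37852 × 7.5 = 283900.
FS_overturning = M_r/M_o = 283900/110300 = 2.575.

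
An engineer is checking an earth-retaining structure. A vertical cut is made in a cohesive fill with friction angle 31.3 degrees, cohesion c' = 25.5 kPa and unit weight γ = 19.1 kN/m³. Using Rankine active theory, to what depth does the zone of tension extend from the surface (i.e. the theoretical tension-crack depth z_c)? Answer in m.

4.75 m

K_a = tan²(45° − 31.3°/2) = 0.3162; √K_a = 0.5623.
The active pressure is zero where K_a γ z = 2c√K_a, so z_c = 2c/(γ√K_a) = 2×25.5/(19.1×0.5623) = 4.748 m.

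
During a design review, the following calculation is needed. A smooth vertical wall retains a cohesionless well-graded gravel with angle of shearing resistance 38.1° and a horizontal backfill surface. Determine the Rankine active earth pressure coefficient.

0.237

K_a = tan²(45° − φ/2) = tan²(25.95°) = 0.2368.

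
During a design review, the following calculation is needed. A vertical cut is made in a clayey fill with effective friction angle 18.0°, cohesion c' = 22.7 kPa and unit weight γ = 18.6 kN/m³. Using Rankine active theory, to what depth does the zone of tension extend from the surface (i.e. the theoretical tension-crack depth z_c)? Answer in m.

K_a = tan²(45° − 18.0°/2) = 0.5279; √K_a = 0.7265.
The active pressure is zero where K_a γ z = 2c√K_a, so z_c = 2c/(γ√K_a) = 2×22.7/(18.6×0.7265) = 3.360 m.

3.36 m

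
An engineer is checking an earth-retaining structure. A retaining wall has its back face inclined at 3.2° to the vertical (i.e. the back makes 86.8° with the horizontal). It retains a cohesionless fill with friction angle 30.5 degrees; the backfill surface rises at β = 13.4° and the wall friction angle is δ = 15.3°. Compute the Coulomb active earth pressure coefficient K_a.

0.384

K_a = sin²(α+φ) / [sin²α · sin(α−δ) · (1 + √{sin(φ+δ)sin(φ−β) / (sin(α−δ)sin(α+β))})²].
With α = 86.8°, φ = 30.5°, δ = 15.3°, β = 13.4°: K_a = 0.3838.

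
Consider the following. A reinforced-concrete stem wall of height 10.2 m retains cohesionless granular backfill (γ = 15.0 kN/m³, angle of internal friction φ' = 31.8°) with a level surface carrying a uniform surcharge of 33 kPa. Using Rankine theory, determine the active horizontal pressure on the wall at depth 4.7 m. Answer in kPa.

32.1 kPa

K_a = (1 − sin φ)/(1 + sin φ) = 0.3098.
σ_v = γz + q = 15.0 × 4.7 + 33 = 103.5 kPa.
σ_h = K_a σ_v = 0.3098 × 103.5 = 32.06 kPa.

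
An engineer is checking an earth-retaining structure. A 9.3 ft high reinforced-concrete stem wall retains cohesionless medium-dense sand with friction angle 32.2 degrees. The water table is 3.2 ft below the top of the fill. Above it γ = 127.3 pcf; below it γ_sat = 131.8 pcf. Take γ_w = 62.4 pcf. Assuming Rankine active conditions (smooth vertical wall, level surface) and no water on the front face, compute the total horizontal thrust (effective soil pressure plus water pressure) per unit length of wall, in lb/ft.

2510 lb/ft

K_a = tan²(45° − φ/2) = 0.3047.
γ' = 131.8 − 62.4 = 69.40 pcf. Depth below WT = 6.1 ft.
σ'_h at WT = K_a γ d_w = 124.1 psf; at base = 124.1 + K_a γ' × 6.1 = 253.1 psf.
P₁ (0–3.2 ft) = ½×124.1×3.2 = 198.6. P₂ (3.2–9.3 ft) = ½(124.1+253.1)×6.1 = 1151.
P_w = ½ γ_w h₂² = 0.5×62.4×6.1² = 1161. Total = 198.6+1151+1161 = 2510 lb/ft.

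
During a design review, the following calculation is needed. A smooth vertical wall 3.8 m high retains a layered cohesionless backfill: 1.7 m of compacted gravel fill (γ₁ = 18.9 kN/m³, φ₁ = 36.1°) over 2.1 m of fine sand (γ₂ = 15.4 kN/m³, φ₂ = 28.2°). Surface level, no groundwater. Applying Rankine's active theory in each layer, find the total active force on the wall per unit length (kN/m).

K_a1 = tan²(45°−36.1°/2) = 0.2585; K_a2 = tan²(45°−28.2°/2) = 0.3582.
Layer 1: σ at base = K_a1 γ₁ h₁ = 8.306 kPa; P₁ = ½×8.306×1.7 = 7.060.
Layer 2: σ_v at top = γ₁h₁ = 32.13; σ_h top = K_a2×32.13 = 11.51; σ_h base = K_a2×(32.13+15.4×2.1) = 23.09.
P₂ = ½(11.51+23.09)×2.1 = 36.33. Total P_a = 7.060+36.33 = 43.39 kN/m.

43.4 kN/m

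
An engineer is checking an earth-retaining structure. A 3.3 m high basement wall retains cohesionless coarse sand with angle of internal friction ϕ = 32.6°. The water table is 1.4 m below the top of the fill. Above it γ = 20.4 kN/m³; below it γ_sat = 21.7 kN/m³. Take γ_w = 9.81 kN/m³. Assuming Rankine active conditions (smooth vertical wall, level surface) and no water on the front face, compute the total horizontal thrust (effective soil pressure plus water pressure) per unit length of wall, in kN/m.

46.4 kN/m

K_a = tan²(45° − φ/2) = 0.2997.
γ' = 21.7 − 9.81 = 11.89 kN/m³. Depth below WT = 1.9 m.
σ'_h at WT = K_a γ d_w = 8.561 kPa; at base = 8.561 + K_a γ' × 1.9 = 15.33 kPa.
P₁ (0–1.4 m) = ½×8.561×1.4 = 5.992. P₂ (1.4–3.3 m) = ½(8.561+15.33)×1.9 = 22.70.
P_w = ½ γ_w h₂² = 0.5×9.81×1.9² = 17.71. Total = 5.992+22.70+17.71 = 46.40 kN/m.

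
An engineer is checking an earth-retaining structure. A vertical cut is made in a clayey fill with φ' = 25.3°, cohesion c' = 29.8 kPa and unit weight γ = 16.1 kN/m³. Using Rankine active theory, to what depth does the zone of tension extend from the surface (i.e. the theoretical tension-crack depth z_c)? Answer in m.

K_a = tan²(45° − 25.3°/2) = 0.4012; √K_a = 0.6334.
The active pressure is zero where K_a γ z = 2c√K_a, so z_c = 2c/(γ√K_a) = 2×29.8/(16.1×0.6334) = 5.844 m.

5.84 m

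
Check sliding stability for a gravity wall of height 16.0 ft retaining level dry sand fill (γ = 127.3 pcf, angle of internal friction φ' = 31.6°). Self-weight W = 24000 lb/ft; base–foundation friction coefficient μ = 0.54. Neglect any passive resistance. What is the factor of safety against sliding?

2.55

K_a = tan²(45° − 31.6°/2) = 0.3123.
P_a = ½K_aγH² = 0.5×0.3123×127.3×16.0² = 5090 lb/ft, acting at H/3 = 5.333 ft above the base.
FS_sliding = μW / P_a = 0.54×24000 / 5090 = 2.546.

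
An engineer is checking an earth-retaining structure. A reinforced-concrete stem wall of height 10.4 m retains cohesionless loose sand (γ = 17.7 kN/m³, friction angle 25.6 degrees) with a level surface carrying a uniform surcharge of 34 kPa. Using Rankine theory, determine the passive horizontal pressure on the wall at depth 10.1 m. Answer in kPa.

K_p = (1 + sin φ)/(1 − sin φ) = 2.522.
σ_v = γz + q = 17.7 × 10.1 + 34 = 212.8 kPa.
σ_h = K_p σ_v = 2.522 × 212.8 = 536.5 kPa.

537 kPa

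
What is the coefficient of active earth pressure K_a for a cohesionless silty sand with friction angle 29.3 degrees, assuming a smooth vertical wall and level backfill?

0.343

K_a = tan²(45° − φ/2) = tan²(30.35°) = 0.3428.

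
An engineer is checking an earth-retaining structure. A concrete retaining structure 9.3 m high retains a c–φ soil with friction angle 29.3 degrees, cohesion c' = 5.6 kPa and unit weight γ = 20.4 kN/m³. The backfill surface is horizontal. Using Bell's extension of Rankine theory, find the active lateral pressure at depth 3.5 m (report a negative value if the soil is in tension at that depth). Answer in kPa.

K_a = (1 − sin φ)/(1 + sin φ) = 0.3428.
σ_a = K_a γ z − 2c√K_a = 0.3428×20.4×3.5 − 2×5.6×0.5855 = 17.92 kPa.

17.9 kPa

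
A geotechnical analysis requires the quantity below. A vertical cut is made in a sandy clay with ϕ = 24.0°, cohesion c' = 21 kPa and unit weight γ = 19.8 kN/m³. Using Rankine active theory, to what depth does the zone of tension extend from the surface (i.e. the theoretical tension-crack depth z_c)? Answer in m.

K_a = tan²(45° − 24.0°/2) = 0.4217; √K_a = 0.6494.
The active pressure is zero where K_a γ z = 2c√K_a, so z_c = 2c/(γ√K_a) = 2×21/(19.8×0.6494) = 3.266 m.

3.27 m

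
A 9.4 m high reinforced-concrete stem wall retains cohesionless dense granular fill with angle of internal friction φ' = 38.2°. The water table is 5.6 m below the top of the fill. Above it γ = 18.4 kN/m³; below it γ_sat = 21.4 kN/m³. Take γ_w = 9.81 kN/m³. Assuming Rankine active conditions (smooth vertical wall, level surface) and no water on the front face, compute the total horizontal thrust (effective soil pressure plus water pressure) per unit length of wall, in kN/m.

K_a = tan²(45° − φ/2) = 0.2358.
γ' = 21.4 − 9.81 = 11.59 kN/m³. Depth below WT = 3.8 m.
σ'_h at WT = K_a γ d_w = 24.29 kPa; at base = 24.29 + K_a γ' × 3.8 = 34.68 kPa.
P₁ (0–5.6 m) = ½×24.29×5.6 = 68.03. P₂ (5.6–9.4 m) = ½(24.29+34.68)×3.8 = 112.1.
P_w = ½ γ_w h₂² = 0.5×9.81×3.8² = 70.83. Total = 68.03+112.1+70.83 = 250.9 kN/m.

251 kN/m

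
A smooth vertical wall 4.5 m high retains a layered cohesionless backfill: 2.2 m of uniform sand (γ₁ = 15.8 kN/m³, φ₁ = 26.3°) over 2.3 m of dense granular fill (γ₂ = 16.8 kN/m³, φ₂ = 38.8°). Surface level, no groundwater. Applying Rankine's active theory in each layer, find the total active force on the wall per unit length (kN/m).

K_a1 = tan²(45°−26.3°/2) = 0.3859; K_a2 = tan²(45°−38.8°/2) = 0.2296.
Layer 1: σ at base = K_a1 γ₁ h₁ = 13.42 kPa; P₁ = ½×13.42×2.2 = 14.76.
Layer 2: σ_v at top = γ₁h₁ = 34.76; σ_h top = K_a2×34.76 = 7.979; σ_h base = K_a2×(34.76+16.8×2.3) = 16.85.
P₂ = ½(7.979+16.85)×2.3 = 28.55. Total P_a = 14.76+28.55 = 43.31 kN/m.

43.3 kN/m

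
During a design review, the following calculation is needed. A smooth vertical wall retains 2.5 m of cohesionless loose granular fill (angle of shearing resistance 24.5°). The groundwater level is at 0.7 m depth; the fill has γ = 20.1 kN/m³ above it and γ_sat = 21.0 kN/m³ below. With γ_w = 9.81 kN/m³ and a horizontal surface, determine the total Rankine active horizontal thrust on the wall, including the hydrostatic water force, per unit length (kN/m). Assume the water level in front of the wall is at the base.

35.9 kN/m

K_a = tan²(45° − φ/2) = 0.4137.
γ' = 21.0 − 9.81 = 11.19 kN/m³. Depth below WT = 1.8 m.
σ'_h at WT = K_a γ d_w = 5.821 kPa; at base = 5.821 + K_a γ' × 1.8 = 14.15 kPa.
P₁ (0–0.7 m) = ½×5.821×0.7 = 2.037. P₂ (0.7–2.5 m) = ½(5.821+14.15)×1.8 = 17.98.
P_w = ½ γ_w h₂² = 0.5×9.81×1.8² = 15.89. Total = 2.037+17.98+15.89 = 35.91 kN/m.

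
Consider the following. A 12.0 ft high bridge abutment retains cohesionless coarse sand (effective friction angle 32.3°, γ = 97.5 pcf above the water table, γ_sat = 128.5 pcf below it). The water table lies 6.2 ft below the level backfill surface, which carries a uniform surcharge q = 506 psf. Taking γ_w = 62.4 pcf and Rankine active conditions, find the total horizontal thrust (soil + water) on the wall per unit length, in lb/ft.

4860 lb/ft

K_a = tan²(45° − φ/2) = 0.3035.
γ' = 128.5 − 62.4 = 66.10 pcf. h₂ = H − d_w = 5.8 ft.
σ'_h: at surface K_a·q = 153.6; at WT K_a(q+γd_w) = 337.0; at base K_a(q+γd_w+γ'h₂) = 453.4 psf.
P₁ = ½(153.6+337.0)×6.2 = 1521; P₂ = ½(337.0+453.4)×5.8 = 2292; P_w = ½γ_w h₂² = 1050.
Total = 1521+2292+1050 = 4862 lb/ft.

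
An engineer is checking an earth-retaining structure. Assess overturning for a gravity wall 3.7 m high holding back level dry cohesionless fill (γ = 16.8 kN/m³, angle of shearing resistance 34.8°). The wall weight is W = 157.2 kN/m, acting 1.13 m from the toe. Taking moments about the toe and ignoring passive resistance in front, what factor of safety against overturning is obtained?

4.58

K_a = tan²(45° − 34.8°/2) = 0.2733.
P_a = ½K_aγH² = 0.5×0.2733×16.8×3.7² = 31.43 kN/m, acting at H/3 = 1.233 m above the base.
Overturning moment M_o = P_a × H/3 = 31.43 × 1.233 = 38.76.
Resisting moment M_r = W × 1.13 = 157.2 × 1.13 = 177.6.
FS_overturning = M_r/M_o = 177.6/38.76 = 4.583.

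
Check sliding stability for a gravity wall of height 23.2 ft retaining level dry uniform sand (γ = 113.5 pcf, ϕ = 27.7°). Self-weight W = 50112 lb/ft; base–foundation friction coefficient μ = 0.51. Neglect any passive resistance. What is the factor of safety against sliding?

K_a = tan²(45° − 27.7°/2) = 0.3653.
P_a = ½K_aγH² = 0.5×0.3653×113.5×23.2² = 11160 lb/ft, acting at H/3 = 7.733 ft above the base.
FS_sliding = μW / P_a = 0.51×50112 / 11160 = 2.290.

2.29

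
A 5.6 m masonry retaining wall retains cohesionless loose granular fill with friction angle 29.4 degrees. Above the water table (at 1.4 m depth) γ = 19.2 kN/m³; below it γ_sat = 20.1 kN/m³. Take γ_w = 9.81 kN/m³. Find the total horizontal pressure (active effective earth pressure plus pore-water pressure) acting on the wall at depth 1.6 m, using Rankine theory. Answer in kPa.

11.8 kPa

K_a = (1 − sin φ)/(1 + sin φ) = 0.3415.
γ' = 20.1 − 9.81 = 10.29 kN/m³.
Effective vertical stress at 1.6 m: σ'_v = 19.2×1.4 + 10.29×0.200 = 28.94 kPa.
σ'_h = K_a σ'_v = 0.3415 × 28.94 = 9.881 kPa; u = γ_w × 0.200 = 1.962 kPa.
Total σ_h = 9.881 + 1.962 = 11.84 kPa.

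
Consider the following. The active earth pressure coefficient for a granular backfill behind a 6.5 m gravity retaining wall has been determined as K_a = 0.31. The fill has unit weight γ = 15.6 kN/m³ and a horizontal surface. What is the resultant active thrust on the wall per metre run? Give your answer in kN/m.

P = ½ K_a γ H² = 0.5 × 0.31 × 15.6 × 6.5² = 102.2 kN/m.

102 kN/m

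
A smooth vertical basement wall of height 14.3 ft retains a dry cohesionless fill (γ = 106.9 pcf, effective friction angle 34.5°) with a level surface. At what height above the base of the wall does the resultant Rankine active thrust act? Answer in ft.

K_a = 0.2768.
The pressure distribution is triangular, so the resultant acts at H/3 above the base = 14.3/3 = 4.767 ft.

4.77 ft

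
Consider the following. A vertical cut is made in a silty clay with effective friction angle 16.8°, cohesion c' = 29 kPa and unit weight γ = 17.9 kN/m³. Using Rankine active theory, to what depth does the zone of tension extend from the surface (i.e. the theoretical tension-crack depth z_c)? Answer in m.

K_a = tan²(45° − 16.8°/2) = 0.5516; √K_a = 0.7427.
The active pressure is zero where K_a γ z = 2c√K_a, so z_c = 2c/(γ√K_a) = 2×29/(17.9×0.7427) = 4.363 m.

4.36 m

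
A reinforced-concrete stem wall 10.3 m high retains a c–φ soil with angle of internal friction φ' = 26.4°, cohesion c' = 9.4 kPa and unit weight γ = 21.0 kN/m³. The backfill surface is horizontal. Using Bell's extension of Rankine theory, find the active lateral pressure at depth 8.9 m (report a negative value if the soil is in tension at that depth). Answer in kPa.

60.2 kPa

K_a = (1 − sin φ)/(1 + sin φ) = 0.3844.
σ_a = K_a γ z − 2c√K_a = 0.3844×21.0×8.9 − 2×9.4×0.6200 = 60.19 kPa.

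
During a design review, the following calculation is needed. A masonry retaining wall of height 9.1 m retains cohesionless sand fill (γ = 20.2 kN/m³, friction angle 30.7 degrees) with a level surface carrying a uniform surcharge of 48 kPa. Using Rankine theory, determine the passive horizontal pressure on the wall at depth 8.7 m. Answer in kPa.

690 kPa

K_p = (1 + sin φ)/(1 − sin φ) = 3.086.
σ_v = γz + q = 20.2 × 8.7 + 48 = 223.7 kPa.
σ_h = K_p σ_v = 3.086 × 223.7 = 690.5 kPa.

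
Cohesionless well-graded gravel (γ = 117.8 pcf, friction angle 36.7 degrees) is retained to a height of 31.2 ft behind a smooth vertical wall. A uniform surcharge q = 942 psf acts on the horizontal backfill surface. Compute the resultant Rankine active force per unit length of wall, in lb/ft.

K_a = tan²(45° − φ/2) = 0.2519.
Soil triangle: ½ K_a γ H² = 0.5×0.2519×117.8×31.2² = 14440 lb/ft.
Surcharge rectangle: K_a q H = 0.2519×942×31.2 = 7402 lb/ft.
Total = 14440 + 7402 = 21840 lb/ft.

21800 lb/ft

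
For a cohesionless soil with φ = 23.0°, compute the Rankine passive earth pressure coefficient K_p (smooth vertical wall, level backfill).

2.28

K_p = (1 + sin φ)/(1 − sin φ) = tan²(45° + 23.0°/2) = 2.283.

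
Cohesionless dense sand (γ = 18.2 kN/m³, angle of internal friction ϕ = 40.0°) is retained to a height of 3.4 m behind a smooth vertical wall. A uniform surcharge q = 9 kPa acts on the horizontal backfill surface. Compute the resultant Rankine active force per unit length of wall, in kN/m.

29.5 kN/m

K_a = tan²(45° − φ/2) = 0.2174.
Soil triangle: ½ K_a γ H² = 0.5×0.2174×18.2×3.4² = 22.87 kN/m.
Surcharge rectangle: K_a q H = 0.2174×9×3.4 = 6.654 kN/m.
Total = 22.87 + 6.654 = 29.53 kN/m.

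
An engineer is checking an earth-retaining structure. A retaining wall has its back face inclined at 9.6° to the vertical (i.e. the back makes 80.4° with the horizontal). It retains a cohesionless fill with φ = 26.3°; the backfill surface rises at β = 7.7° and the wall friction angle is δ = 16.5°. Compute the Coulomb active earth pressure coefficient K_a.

K_a = sin²(α+φ) / [sin²α · sin(α−δ) · (1 + √{sin(φ+δ)sin(φ−β) / (sin(α−δ)sin(α+β))})²].
With α = 80.4°, φ = 26.3°, δ = 16.5°, β = 7.7°: K_a = 0.4724.

0.472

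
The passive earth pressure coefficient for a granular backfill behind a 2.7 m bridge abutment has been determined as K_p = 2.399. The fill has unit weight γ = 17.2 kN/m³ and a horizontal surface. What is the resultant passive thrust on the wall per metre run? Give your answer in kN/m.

P = ½ K_p γ H² = 0.5 × 2.399 × 17.2 × 2.7² = 150.4 kN/m.

150 kN/m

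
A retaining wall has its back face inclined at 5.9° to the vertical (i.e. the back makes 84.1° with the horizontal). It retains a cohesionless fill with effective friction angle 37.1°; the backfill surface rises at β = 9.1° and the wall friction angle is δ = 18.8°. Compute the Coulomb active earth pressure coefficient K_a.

K_a = sin²(α+φ) / [sin²α · sin(α−δ) · (1 + √{sin(φ+δ)sin(φ−β) / (sin(α−δ)sin(α+β))})²].
With α = 84.1°, φ = 37.1°, δ = 18.8°, β = 9.1°: K_a = 0.2973.

0.297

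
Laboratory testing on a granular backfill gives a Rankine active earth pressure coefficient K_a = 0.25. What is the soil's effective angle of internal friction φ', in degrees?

36.9°

K_a = tan²(45° − φ/2) ⇒ 45° − φ/2 = arctan(√0.25) = 26.57°.
φ = 2(45° − 26.57°) = 36.87°.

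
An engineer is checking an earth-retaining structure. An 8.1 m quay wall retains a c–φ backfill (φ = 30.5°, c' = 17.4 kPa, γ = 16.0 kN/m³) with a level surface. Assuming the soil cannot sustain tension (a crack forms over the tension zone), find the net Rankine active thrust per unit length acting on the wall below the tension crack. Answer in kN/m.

48.2 kN/m

K_a = 0.3267; √K_a = 0.5715.
Tension-crack depth z_c = 2c/(γ√K_a) = 2×17.4/(16.0×0.5715) = 3.805 m.
σ_a at base = K_a γ H − 2c√K_a = 0.3267×16.0×8.1 − 2×17.4×0.5715 = 22.45 kPa.
P_a = ½ × 22.45 × (H − z_c) = 0.5×22.45×4.295 = 48.20 kN/m.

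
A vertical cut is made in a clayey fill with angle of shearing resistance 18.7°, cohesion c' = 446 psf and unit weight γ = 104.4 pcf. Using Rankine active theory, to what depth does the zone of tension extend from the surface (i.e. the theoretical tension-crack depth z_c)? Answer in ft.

11.9 ft

K_a = tan²(45° − 18.7°/2) = 0.5144; √K_a = 0.7173.
The active pressure is zero where K_a γ z = 2c√K_a, so z_c = 2c/(γ√K_a) = 2×446/(104.4×0.7173) = 11.91 ft.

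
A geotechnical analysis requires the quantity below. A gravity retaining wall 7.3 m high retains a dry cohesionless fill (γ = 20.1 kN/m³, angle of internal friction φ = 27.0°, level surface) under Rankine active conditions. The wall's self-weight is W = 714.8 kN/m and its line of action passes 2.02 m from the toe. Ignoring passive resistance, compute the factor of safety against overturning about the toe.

K_a = tan²(45° − 27.0°/2) = 0.3755.
P_a = ½K_aγH² = 0.5×0.3755×20.1×7.3² = 201.1 kN/m, acting at H/3 = 2.433 m above the base.
Overturning moment M_o = P_a × H/3 = 201.1 × 2.433 = 489.4.
Resisting moment M_r = W × 2.02 = 714.8 × 2.02 = 1444.
FS_overturning = M_r/M_o = 1444/489.4 = 2.950.

2.95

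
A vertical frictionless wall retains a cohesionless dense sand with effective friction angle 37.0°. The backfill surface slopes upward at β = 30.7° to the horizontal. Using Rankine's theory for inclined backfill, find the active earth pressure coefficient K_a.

0.395

K_a = cos β · (cos β − √(cos²β − cos²φ)) / (cos β + √(cos²β − cos²φ)).
cos β = 0.8599, cos φ = 0.7986, √(cos²β − cos²φ) = 0.3186.
K_a = 0.8599 × (0.8599 − 0.3186)/(0.8599 + 0.3186) = 0.3949.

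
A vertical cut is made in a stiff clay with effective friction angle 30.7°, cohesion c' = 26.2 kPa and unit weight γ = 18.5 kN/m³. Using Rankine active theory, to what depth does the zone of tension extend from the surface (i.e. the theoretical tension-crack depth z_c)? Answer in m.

K_a = tan²(45° − 30.7°/2) = 0.3240; √K_a = 0.5692.
The active pressure is zero where K_a γ z = 2c√K_a, so z_c = 2c/(γ√K_a) = 2×26.2/(18.5×0.5692) = 4.976 m.

4.98 m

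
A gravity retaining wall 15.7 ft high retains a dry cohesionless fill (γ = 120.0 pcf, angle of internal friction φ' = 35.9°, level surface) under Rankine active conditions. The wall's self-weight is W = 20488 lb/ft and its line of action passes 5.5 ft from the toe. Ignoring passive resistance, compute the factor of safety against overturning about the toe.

K_a = tan²(45° − 35.9°/2) = 0.2607.
P_a = ½K_aγH² = 0.5×0.2607×120.0×15.7² = 3856 lb/ft, acting at H/3 = 5.233 ft above the base.
Overturning moment M_o = P_a × H/3 = 3856 × 5.233 = 20180.
Resisting moment M_r = W × 5.5 = 20488 × 5.5 = 112700.
FS_overturning = M_r/M_o = 112700/20180 = 5.584.

5.58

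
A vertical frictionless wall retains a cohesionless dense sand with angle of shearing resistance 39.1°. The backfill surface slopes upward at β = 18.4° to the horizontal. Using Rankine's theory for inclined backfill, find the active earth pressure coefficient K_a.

0.256

K_a = cos β · (cos β − √(cos²β − cos²φ)) / (cos β + √(cos²β − cos²φ)).
cos β = 0.9489, cos φ = 0.7760, √(cos²β − cos²φ) = 0.5460.
K_a = 0.9489 × (0.9489 − 0.5460)/(0.9489 + 0.5460) = 0.2557.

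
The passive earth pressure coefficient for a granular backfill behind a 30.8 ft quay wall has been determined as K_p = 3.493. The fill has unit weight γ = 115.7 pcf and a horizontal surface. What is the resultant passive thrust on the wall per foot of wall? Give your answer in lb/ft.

192000 lb/ft

P = ½ K_p γ H² = 0.5 × 3.493 × 115.7 × 30.8² = 191700 lb/ft.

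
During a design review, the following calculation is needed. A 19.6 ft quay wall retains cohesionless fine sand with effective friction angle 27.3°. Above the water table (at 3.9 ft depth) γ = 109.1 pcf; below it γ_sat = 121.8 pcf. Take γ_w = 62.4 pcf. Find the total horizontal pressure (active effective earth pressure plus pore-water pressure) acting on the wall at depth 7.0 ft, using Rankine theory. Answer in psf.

420 psf

K_a = (1 − sin φ)/(1 + sin φ) = 0.3711.
γ' = 121.8 − 62.4 = 59.40 pcf.
Effective vertical stress at 7.0 ft: σ'_v = 109.1×3.9 + 59.40×3.10 = 609.6 psf.
σ'_h = K_a σ'_v = 0.3711 × 609.6 = 226.3 psf; u = γ_w × 3.10 = 193.4 psf.
Total σ_h = 226.3 + 193.4 = 419.7 psf.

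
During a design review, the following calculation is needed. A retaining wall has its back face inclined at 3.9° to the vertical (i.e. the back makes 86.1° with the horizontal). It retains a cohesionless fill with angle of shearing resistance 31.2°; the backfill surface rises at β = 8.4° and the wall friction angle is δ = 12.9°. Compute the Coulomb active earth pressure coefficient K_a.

K_a = sin²(α+φ) / [sin²α · sin(α−δ) · (1 + √{sin(φ+δ)sin(φ−β) / (sin(α−δ)sin(α+β))})²].
With α = 86.1°, φ = 31.2°, δ = 12.9°, β = 8.4°: K_a = 0.3533.

0.353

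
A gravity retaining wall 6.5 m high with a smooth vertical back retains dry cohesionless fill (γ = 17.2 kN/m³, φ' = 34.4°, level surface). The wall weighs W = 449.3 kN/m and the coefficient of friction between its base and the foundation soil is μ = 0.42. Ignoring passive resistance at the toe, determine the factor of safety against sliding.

1.87

K_a = tan²(45° − 34.4°/2) = 0.2780.
P_a = ½K_aγH² = 0.5×0.2780×17.2×6.5² = 101.0 kN/m, acting at H/3 = 2.167 m above the base.
FS_sliding = μW / P_a = 0.42×449.3 / 101.0 = 1.868.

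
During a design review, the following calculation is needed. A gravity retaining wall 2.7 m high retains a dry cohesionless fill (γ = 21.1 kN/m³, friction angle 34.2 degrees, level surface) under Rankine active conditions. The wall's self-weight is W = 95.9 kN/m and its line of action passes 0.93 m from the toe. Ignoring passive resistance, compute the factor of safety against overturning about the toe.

4.60

K_a = tan²(45° − 34.2°/2) = 0.2803.
P_a = ½K_aγH² = 0.5×0.2803×21.1×2.7² = 21.56 kN/m, acting at H/3 = 0.9000 m above the base.
Overturning moment M_o = P_a × H/3 = 21.56 × 0.9000 = 19.40.
Resisting moment M_r = W × 0.93 = 95.9 × 0.93 = 89.19.
FS_overturning = M_r/M_o = 89.19/19.40 = 4.596.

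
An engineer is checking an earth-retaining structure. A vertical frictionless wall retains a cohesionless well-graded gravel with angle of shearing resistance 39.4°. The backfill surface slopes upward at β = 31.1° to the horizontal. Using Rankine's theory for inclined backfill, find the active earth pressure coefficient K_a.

K_a = cos β · (cos β − √(cos²β − cos²φ)) / (cos β + √(cos²β − cos²φ)).
cos β = 0.8563, cos φ = 0.7727, √(cos²β − cos²φ) = 0.3689.
K_a = 0.8563 × (0.8563 − 0.3689)/(0.8563 + 0.3689) = 0.3406.

0.341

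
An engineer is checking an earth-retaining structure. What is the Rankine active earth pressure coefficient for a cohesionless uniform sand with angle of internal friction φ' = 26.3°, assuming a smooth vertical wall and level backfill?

K_a = tan²(45° − φ/2) = tan²(31.85°) = 0.3859.

0.386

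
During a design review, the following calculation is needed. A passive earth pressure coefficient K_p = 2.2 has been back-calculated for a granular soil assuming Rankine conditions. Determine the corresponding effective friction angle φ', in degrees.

K_p = (1+sin φ)/(1−sin φ) ⇒ sin φ = (K_p − 1)/(K_p + 1) = 0.3750.
φ = arcsin(0.3750) = 22.02°.

22.0°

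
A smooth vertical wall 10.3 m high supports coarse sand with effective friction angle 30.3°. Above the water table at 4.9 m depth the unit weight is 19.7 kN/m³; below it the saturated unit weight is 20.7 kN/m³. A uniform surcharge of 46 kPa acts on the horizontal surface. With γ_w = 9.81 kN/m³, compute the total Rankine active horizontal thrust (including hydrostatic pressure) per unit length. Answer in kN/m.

601 kN/m

K_a = tan²(45° − φ/2) = 0.3293.
γ' = 20.7 − 9.81 = 10.89 kN/m³. h₂ = H − d_w = 5.4 m.
σ'_h: at surface K_a·q = 15.15; at WT K_a(q+γd_w) = 46.94; at base K_a(q+γd_w+γ'h₂) = 66.30 kPa.
P₁ = ½(15.15+46.94)×4.9 = 152.1; P₂ = ½(46.94+66.30)×5.4 = 305.8; P_w = ½γ_w h₂² = 143.0.
Total = 152.1+305.8+143.0 = 600.9 kN/m.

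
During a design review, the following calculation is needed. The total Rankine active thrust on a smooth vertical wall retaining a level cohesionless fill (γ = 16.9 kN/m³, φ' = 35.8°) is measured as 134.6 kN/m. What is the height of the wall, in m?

7.80 m

K_a = 0.2619. P_a = ½ K_a γ H² ⇒ H = √(2P_a/(K_a γ)).
H = √(2×134.6/(0.2619×16.9)) = 7.799 m.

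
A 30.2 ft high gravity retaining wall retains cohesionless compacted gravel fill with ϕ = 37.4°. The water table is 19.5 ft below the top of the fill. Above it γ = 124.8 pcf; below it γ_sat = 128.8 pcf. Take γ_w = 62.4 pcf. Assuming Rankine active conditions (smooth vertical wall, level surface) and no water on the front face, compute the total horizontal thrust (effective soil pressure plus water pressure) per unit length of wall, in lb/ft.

16700 lb/ft

K_a = tan²(45° − φ/2) = 0.2443.
γ' = 128.8 − 62.4 = 66.40 pcf. Depth below WT = 10.7 ft.
σ'_h at WT = K_a γ d_w = 594.4 psf; at base = 594.4 + K_a γ' × 10.7 = 768.0 psf.
P₁ (0–19.5 ft) = ½×594.4×19.5 = 5796. P₂ (19.5–30.2 ft) = ½(594.4+768.0)×10.7 = 7289.
P_w = ½ γ_w h₂² = 0.5×62.4×10.7² = 3572. Total = 5796+7289+3572 = 16660 lb/ft.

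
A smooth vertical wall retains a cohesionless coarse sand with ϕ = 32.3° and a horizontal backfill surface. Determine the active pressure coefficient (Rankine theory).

K_a = tan²(45° − φ/2) = tan²(28.85°) = 0.3035.

0.303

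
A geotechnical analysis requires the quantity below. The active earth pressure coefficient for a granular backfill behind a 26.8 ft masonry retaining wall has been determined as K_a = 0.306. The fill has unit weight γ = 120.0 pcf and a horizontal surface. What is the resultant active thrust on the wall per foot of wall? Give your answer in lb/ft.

P = ½ K_a γ H² = 0.5 × 0.306 × 120.0 × 26.8² = 13190 lb/ft.

13200 lb/ft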